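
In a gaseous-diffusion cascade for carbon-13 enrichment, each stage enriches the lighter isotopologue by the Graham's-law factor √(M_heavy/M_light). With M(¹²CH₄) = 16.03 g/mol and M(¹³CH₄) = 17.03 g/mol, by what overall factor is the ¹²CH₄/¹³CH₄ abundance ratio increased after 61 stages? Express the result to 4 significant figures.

After 61 stages the ratio has grown by (√(17.03/16.03))^61 = (17.03/16.03)^(61/2).
= 1.06238^(61/2) = 6.332.

6.332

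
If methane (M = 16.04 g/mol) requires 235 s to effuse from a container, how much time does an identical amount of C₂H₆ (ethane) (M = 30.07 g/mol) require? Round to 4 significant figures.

Since effusion rate ∝ 1/√M, t_C₂H₆/t_CH₄ = √(M_C₂H₆/M_CH₄) = √(30.07/16.04) = √1.875 = 1.369.
So the time for C₂H₆ is 235 × 1.369 = 321.8 s.

321.8 s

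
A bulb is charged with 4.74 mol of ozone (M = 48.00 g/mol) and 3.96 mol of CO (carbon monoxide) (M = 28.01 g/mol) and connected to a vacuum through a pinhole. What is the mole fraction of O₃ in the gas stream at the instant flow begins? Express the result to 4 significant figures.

0.4776

Rate_i ∝ x_i/√M_i (Graham's law weighted by mole fraction), so the effusate composition follows n_i/√M_i.
x_O₃(eff) = (n_O₃/√M_O₃) / (n_O₃/√M_O₃ + n_CO/√M_CO)
= (4.74/√48.00) / (4.74/√48.00 + 3.96/√28.01) = 0.6842/(0.6842 + 0.7482) = 0.4776.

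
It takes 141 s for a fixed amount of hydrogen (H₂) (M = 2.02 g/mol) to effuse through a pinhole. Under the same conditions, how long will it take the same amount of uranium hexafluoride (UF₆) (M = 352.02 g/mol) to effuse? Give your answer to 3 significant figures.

1860 s

Since effusion rate ∝ 1/√M, t_UF₆/t_H₂ = √(M_UF₆/M_H₂) = √(352.02/2.02) = √174.3 = 13.20.
So the time for UF₆ is 141 × 13.20 = 1860 s.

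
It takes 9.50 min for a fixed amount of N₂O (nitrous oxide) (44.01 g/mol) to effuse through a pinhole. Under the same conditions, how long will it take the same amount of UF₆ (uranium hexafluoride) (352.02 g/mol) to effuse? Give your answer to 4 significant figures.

By Graham's law, t_UF₆/t_N₂O = √(M_UF₆/M_N₂O) = √(352.02/44.01) = √7.999 = 2.828.
So the time for UF₆ is 9.50 × 2.828 = 26.87 min.

26.87 min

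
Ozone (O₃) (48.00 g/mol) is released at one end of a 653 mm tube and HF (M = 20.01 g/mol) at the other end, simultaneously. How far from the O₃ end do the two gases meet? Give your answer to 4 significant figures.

256.2 mm

In equal time, each gas travels a distance ∝ its rate ∝ 1/√M, so d_O₃/d_HF = √(M_HF/M_O₃) = √(20.01/48.00) = 0.6457.
With d_O₃ + d_HF = 653 mm, d_HF = 653/(1 + 0.6457) = 396.8 mm.
d_O₃ = 653 − 396.8 = 256.2 mm.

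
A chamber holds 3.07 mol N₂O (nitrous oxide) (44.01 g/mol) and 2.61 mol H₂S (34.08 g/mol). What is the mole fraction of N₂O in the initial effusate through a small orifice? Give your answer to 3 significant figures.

0.509

Rate_i ∝ x_i/√M_i (Graham's law weighted by mole fraction), so the effusate composition follows n_i/√M_i.
x_N₂O(eff) = (n_N₂O/√M_N₂O) / (n_N₂O/√M_N₂O + n_H₂S/√M_H₂S)
= (3.07/√44.01) / (3.07/√44.01 + 2.61/√34.08) = 0.4628/(0.4628 + 0.4471) = 0.509.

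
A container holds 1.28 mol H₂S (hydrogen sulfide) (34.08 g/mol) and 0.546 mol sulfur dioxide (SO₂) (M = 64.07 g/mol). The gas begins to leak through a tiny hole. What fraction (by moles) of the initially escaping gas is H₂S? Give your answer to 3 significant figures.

0.763

Rate_i ∝ x_i/√M_i (Graham's law weighted by mole fraction), so the effusate composition follows n_i/√M_i.
Mole fraction of H₂S in the effusate = (n_H₂S/√M_H₂S) / (n_H₂S/√M_H₂S + n_SO₂/√M_SO₂)
= (1.28/√34.08) / (1.28/√34.08 + 0.546/√64.07) = 0.2193/(0.2193 + 0.06821) = 0.763.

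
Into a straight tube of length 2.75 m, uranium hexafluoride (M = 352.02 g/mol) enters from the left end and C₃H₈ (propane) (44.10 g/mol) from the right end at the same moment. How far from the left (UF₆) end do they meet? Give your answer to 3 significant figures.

Graham's law gives d_UF₆/d_C₃H₈ = rate_UF₆/rate_C₃H₈ = √(M_C₃H₈/M_UF₆) = √(44.10/352.02) = 0.3539.
With d_UF₆ + d_C₃H₈ = 2.75 m, d_C₃H₈ = 2.75/(1 + 0.3539) = 2.031 m.
d_UF₆ = 2.75 − 2.031 = 0.719 m.

0.719 m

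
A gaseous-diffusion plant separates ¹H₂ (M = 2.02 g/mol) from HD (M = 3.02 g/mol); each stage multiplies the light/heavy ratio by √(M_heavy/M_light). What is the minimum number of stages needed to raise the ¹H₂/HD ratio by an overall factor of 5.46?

9

Single-stage factor α = √(3.02/2.02), so ln α = ½ ln(1.49505) = 0.2011.
Need α^N ≥ 5.46 ⇒ N ≥ ln(5.46) / ln α = 1.697 / 0.2011 = 8.44.
Minimum whole number of stages: N = 9.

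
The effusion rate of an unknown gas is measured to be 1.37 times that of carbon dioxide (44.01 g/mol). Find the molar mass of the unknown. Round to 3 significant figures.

23.4 g/mol

Graham's law gives rate_X/rate_CO₂ = √(M_CO₂/M_X).
1.37 = √(44.01/M_X)
M_X = 44.01 / 1.37² = 44.01 / 1.877 = 23.4 g/mol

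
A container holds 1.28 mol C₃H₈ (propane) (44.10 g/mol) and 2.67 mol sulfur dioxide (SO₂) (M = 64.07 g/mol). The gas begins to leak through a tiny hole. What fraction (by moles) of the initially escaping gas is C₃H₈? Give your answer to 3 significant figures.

Each component's effusion rate ∝ (its partial pressure)·(1/√M) ∝ n_i/√M_i.
So x_C₃H₈ in the escaping gas = (n_C₃H₈/√M_C₃H₈) / Σ(n_i/√M_i)
= (1.28/√44.10) / (1.28/√44.10 + 2.67/√64.07) = 0.1927/(0.1927 + 0.3336) = 0.366.

0.366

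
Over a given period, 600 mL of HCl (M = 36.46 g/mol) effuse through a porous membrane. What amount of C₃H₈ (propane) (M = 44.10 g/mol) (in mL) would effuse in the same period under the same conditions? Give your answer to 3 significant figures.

546 mL

By Graham's law, rate_C₃H₈/rate_HCl = √(M_HCl/M_C₃H₈) = √(36.46/44.10) = √0.8268 = 0.9093.
So the volume for C₃H₈ is 600 × 0.9093 = 546 mL.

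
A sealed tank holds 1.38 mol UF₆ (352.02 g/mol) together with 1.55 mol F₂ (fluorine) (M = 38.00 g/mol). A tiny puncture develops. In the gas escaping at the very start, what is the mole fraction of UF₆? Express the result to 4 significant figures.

0.2263

Rate_i ∝ x_i/√M_i (Graham's law weighted by mole fraction), so the effusate composition follows n_i/√M_i.
Mole fraction of UF₆ in the effusate = (n_UF₆/√M_UF₆) / (n_UF₆/√M_UF₆ + n_F₂/√M_F₂)
= (1.38/√352.02) / (1.38/√352.02 + 1.55/√38.00) = 0.07355/(0.07355 + 0.2514) = 0.2263.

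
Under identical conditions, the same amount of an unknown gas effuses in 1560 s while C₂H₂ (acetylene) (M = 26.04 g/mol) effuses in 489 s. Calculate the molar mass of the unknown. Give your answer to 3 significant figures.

265 g/mol

By Graham's law, t_X/t_C₂H₂ = √(M_X/M_C₂H₂).
1560/489 = 3.190 = √(M_X/26.04)
M_X = 26.04 × 3.190² = 26.04 × 10.18 = 265 g/mol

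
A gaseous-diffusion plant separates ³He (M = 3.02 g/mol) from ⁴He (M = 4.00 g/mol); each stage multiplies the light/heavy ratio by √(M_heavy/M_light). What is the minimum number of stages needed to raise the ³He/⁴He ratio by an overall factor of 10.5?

Single-stage factor α = √(4.00/3.02), so ln α = ½ ln(1.32450) = 0.1405.
Need α^N ≥ 10.5 ⇒ N ≥ ln(10.5) / ln α = 2.351 / 0.1405 = 16.73.
So at least 17 stages are needed.

17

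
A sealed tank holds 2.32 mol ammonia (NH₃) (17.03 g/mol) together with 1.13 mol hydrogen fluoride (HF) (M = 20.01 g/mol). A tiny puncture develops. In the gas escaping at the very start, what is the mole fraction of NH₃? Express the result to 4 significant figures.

Each component's effusion rate ∝ (its partial pressure)·(1/√M) ∝ n_i/√M_i.
Mole fraction of NH₃ in the effusate = (n_NH₃/√M_NH₃) / (n_NH₃/√M_NH₃ + n_HF/√M_HF)
= (2.32/√17.03) / (2.32/√17.03 + 1.13/√20.01) = 0.5622/(0.5622 + 0.2526) = 0.6900.

0.6900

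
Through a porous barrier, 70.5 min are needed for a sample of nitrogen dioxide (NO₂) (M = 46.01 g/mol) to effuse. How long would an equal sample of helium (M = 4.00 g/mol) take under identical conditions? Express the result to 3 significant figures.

20.8 min

Since effusion rate ∝ 1/√M, t_He/t_NO₂ = √(M_He/M_NO₂) = √(4.00/46.01) = √0.08694 = 0.2949.
So the time for He is 70.5 × 0.2949 = 20.8 min.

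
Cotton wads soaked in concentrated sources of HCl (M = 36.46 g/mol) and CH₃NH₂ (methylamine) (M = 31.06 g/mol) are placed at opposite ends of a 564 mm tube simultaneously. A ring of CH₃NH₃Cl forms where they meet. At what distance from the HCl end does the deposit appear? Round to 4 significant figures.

270.7 mm

The fronts meet when d_HCl + d_CH₃NH₂ = L with d_HCl/d_CH₃NH₂ = √(M_CH₃NH₂/M_HCl) (Graham's law). Here √(M_CH₃NH₂/M_HCl) = √(31.06/36.46) = 0.9230.
With d_HCl + d_CH₃NH₂ = 564 mm, d_CH₃NH₂ = 564/(1 + 0.9230) = 293.3 mm.
d_HCl = 564 − 293.3 = 270.7 mm.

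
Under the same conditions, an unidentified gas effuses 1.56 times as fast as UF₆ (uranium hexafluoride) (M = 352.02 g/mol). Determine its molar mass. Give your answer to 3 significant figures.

Since effusion rate ∝ 1/√M, rate_X/rate_UF₆ = √(M_UF₆/M_X).
1.56 = √(352.02/M_X)
M_X = 352.02 / 1.56² = 352.02 / 2.434 = 145 g/mol

145 g/mol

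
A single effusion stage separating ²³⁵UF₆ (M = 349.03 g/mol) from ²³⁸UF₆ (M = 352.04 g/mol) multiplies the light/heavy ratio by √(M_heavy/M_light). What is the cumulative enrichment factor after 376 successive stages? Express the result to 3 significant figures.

5.02

The single-stage factor is √(M_heavy/M_light), so 376 stages give [√(352.04/349.03)]^376 = (352.04/349.03)^(376/2).
= 1.00862^188 = 5.02.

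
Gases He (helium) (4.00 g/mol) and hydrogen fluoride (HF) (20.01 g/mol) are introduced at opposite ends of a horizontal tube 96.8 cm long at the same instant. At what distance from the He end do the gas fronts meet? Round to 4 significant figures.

66.89 cm

Graham's law gives d_He/d_HF = rate_He/rate_HF = √(M_HF/M_He) = √(20.01/4.00) = 2.237.
With d_He + d_HF = 96.8 cm, d_HF = 96.8/(1 + 2.237) = 29.91 cm.
d_He = 96.8 − 29.91 = 66.89 cm.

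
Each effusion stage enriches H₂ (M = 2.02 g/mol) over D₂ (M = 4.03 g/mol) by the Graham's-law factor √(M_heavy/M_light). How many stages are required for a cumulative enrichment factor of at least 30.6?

With α = √(4.03/2.02) per stage, ln α = ½ ln(1.99505) = 0.3453.
Need α^N ≥ 30.6 ⇒ N ≥ ln(30.6) / ln α = 3.421 / 0.3453 = 9.91.
Minimum whole number of stages: N = 10.

10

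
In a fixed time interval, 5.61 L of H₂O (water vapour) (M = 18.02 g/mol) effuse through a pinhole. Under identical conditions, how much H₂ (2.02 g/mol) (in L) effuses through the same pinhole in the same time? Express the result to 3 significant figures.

From Graham's law, rate_H₂/rate_H₂O = √(M_H₂O/M_H₂) = √(18.02/2.02) = √8.921 = 2.987.
So the volume for H₂ is 5.61 × 2.987 = 16.8 L.

16.8 L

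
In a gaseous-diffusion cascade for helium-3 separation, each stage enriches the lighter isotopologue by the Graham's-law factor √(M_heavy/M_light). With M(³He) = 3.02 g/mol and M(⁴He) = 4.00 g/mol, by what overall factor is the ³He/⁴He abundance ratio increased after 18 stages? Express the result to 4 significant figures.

The single-stage factor is √(M_heavy/M_light), so 18 stages give [√(4.00/3.02)]^18 = (4.00/3.02)^(18/2).
= 1.32450^9 = 12.55.

12.55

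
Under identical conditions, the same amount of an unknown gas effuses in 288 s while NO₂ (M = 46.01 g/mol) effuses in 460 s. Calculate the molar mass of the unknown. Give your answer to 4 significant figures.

18.04 g/mol

By Graham's law, t_X/t_NO₂ = √(M_X/M_NO₂).
288/460 = 0.6261 = √(M_X/46.01)
M_X = 46.01 × 0.6261² = 46.01 × 0.3920 = 18.04 g/mol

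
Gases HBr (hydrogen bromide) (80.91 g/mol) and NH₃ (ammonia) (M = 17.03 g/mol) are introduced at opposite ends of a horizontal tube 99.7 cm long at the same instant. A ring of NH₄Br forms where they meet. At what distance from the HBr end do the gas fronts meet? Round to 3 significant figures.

The fronts meet when d_HBr + d_NH₃ = L with d_HBr/d_NH₃ = √(M_NH₃/M_HBr) (Graham's law). Here √(M_NH₃/M_HBr) = √(17.03/80.91) = 0.4588.
With d_HBr + d_NH₃ = 99.7 cm, d_NH₃ = 99.7/(1 + 0.4588) = 68.34 cm.
d_HBr = 99.7 − 68.34 = 31.4 cm.

31.4 cm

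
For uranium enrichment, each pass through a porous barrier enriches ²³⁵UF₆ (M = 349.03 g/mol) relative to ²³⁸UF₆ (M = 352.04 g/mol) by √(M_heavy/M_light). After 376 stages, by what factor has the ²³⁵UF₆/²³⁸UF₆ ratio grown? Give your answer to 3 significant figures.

Overall factor = α^376 with α = √(352.04/349.03), i.e. (352.04/349.03)^(376/2).
= 1.00862^188 = 5.02.

5.02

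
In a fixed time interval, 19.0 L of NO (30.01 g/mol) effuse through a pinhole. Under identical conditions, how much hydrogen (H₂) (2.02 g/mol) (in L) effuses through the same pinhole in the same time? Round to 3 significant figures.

By Graham's law, rate_H₂/rate_NO = √(M_NO/M_H₂) = √(30.01/2.02) = √14.86 = 3.854.
So the volume for H₂ is 19.0 × 3.854 = 73.2 L.

73.2 L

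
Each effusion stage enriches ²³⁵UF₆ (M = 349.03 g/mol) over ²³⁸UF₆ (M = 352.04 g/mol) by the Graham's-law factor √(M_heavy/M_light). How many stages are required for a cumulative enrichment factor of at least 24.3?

744

With α = √(352.04/349.03) per stage, ln α = ½ ln(1.00862) = 0.004293.
Need α^N ≥ 24.3 ⇒ N ≥ ln(24.3) / ln α = 3.190 / 0.004293 = 743.10.
So at least 744 stages are needed.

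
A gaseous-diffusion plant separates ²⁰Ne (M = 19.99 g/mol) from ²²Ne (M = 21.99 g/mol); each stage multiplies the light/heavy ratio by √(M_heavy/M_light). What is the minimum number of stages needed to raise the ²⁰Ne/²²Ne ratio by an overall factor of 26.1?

69

Single-stage factor α = √(21.99/19.99), so ln α = ½ ln(1.10005) = 0.04768.
Need α^N ≥ 26.1 ⇒ N ≥ ln(26.1) / ln α = 3.262 / 0.04768 = 68.42.
Rounding up, N = 69 stages.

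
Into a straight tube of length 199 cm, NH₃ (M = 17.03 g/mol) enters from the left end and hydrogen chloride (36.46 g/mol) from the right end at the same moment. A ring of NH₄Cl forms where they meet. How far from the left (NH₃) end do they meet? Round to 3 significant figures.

In equal time, each gas travels a distance ∝ its rate ∝ 1/√M, so d_NH₃/d_HCl = √(M_HCl/M_NH₃) = √(36.46/17.03) = 1.463.
With d_NH₃ + d_HCl = 199 cm, d_HCl = 199/(1 + 1.463) = 80.79 cm.
d_NH₃ = 199 − 80.79 = 118 cm.

118 cm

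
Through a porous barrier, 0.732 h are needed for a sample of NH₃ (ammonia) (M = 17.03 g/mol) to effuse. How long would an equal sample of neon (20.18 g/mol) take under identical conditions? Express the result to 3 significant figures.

0.797 h

By Graham's law, t_Ne/t_NH₃ = √(M_Ne/M_NH₃) = √(20.18/17.03) = √1.185 = 1.089.
So the time for Ne is 0.732 × 1.089 = 0.797 h.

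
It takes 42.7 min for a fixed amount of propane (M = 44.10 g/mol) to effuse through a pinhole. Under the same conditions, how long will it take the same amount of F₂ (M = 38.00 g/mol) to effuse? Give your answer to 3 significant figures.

39.6 min

From Graham's law, t_F₂/t_C₃H₈ = √(M_F₂/M_C₃H₈) = √(38.00/44.10) = √0.8617 = 0.9283.
So the time for F₂ is 42.7 × 0.9283 = 39.6 min.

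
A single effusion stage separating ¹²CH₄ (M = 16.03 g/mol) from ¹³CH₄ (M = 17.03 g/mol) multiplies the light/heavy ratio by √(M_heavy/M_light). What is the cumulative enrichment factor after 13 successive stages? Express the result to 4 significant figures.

Each stage multiplies the ratio by α = √(17.03/16.03), so after 13 stages the overall factor is α^13 = (17.03/16.03)^(13/2).
= 1.06238^(13/2) = 1.482.

1.482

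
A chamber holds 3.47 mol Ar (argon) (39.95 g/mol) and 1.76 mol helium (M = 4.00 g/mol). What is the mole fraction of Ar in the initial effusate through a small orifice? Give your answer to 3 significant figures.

The effusion rate of species i is ∝ p_i/√M_i ∝ n_i/√M_i.
Mole fraction of Ar in the effusate = (n_Ar/√M_Ar) / (n_Ar/√M_Ar + n_He/√M_He)
= (3.47/√39.95) / (3.47/√39.95 + 1.76/√4.00) = 0.5490/(0.5490 + 0.8800) = 0.384.

0.384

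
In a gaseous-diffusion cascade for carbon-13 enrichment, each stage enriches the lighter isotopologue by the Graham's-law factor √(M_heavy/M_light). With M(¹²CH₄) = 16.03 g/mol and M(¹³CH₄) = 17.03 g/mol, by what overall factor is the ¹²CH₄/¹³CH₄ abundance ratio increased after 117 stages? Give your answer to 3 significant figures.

34.5

Each stage multiplies the ratio by α = √(17.03/16.03), so after 117 stages the overall factor is α^117 = (17.03/16.03)^(117/2).
= 1.06238^(117/2) = 34.5.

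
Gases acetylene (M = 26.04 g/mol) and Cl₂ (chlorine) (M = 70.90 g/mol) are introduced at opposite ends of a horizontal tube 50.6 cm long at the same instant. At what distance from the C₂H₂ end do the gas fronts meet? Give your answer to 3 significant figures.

31.5 cm

Distances travelled in equal time are proportional to diffusion rates, so d_C₂H₂/d_Cl₂ = √(M_Cl₂/M_C₂H₂) = √(70.90/26.04) = 1.650.
With d_C₂H₂ + d_Cl₂ = 50.6 cm, d_Cl₂ = 50.6/(1 + 1.650) = 19.09 cm.
d_C₂H₂ = 50.6 − 19.09 = 31.5 cm.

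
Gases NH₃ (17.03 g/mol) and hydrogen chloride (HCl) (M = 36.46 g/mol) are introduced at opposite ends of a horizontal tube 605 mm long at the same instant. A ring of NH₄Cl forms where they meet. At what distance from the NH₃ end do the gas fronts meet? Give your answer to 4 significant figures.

Graham's law gives d_NH₃/d_HCl = rate_NH₃/rate_HCl = √(M_HCl/M_NH₃) = √(36.46/17.03) = 1.463.
With d_NH₃ + d_HCl = 605 mm, d_HCl = 605/(1 + 1.463) = 245.6 mm.
d_NH₃ = 605 − 245.6 = 359.4 mm.

359.4 mm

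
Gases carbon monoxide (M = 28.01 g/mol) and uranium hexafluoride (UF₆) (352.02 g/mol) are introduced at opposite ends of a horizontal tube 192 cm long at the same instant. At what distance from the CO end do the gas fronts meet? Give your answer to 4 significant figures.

149.8 cm

Graham's law gives d_CO/d_UF₆ = rate_CO/rate_UF₆ = √(M_UF₆/M_CO) = √(352.02/28.01) = 3.545.
With d_CO + d_UF₆ = 192 cm, d_UF₆ = 192/(1 + 3.545) = 42.24 cm.
d_CO = 192 − 42.24 = 149.8 cm.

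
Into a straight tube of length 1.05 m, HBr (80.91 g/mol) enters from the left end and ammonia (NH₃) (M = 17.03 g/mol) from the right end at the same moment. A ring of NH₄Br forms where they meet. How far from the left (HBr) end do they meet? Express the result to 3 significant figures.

0.330 m

Graham's law gives d_HBr/d_NH₃ = rate_HBr/rate_NH₃ = √(M_NH₃/M_HBr) = √(17.03/80.91) = 0.4588.
With d_HBr + d_NH₃ = 1.05 m, d_NH₃ = 1.05/(1 + 0.4588) = 0.7198 m.
d_HBr = 1.05 − 0.7198 = 0.330 m.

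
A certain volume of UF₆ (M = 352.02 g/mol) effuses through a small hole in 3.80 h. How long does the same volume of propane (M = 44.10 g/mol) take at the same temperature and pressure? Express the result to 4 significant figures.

Since effusion rate ∝ 1/√M, t_C₃H₈/t_UF₆ = √(M_C₃H₈/M_UF₆) = √(44.10/352.02) = √0.1253 = 0.3539.
So the time for C₃H₈ is 3.80 × 0.3539 = 1.345 h.

1.345 h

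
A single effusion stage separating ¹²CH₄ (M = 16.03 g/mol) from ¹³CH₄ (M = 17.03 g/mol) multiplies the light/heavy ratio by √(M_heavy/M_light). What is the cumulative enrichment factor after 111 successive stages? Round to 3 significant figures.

28.7

After 111 stages the ratio has grown by (√(17.03/16.03))^111 = (17.03/16.03)^(111/2).
= 1.06238^(111/2) = 28.7.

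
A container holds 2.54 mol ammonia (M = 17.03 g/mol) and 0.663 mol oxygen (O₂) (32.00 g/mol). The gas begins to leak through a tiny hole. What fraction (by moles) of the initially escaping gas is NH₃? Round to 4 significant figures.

Each component's effusion rate ∝ (its partial pressure)·(1/√M) ∝ n_i/√M_i.
Mole fraction of NH₃ in the effusate = (n_NH₃/√M_NH₃) / (n_NH₃/√M_NH₃ + n_O₂/√M_O₂)
= (2.54/√17.03) / (2.54/√17.03 + 0.663/√32.00) = 0.6155/(0.6155 + 0.1172) = 0.8400.

0.8400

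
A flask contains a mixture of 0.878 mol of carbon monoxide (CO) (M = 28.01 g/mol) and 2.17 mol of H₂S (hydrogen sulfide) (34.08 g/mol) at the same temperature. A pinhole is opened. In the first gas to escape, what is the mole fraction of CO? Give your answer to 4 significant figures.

0.3086

The effusion rate of species i is ∝ p_i/√M_i ∝ n_i/√M_i.
Mole fraction of CO in the effusate = (n_CO/√M_CO) / (n_CO/√M_CO + n_H₂S/√M_H₂S)
= (0.878/√28.01) / (0.878/√28.01 + 2.17/√34.08) = 0.1659/(0.1659 + 0.3717) = 0.3086.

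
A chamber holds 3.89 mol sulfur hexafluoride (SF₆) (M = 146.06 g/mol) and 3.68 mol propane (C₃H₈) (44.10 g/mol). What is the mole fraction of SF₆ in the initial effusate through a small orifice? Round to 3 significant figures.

0.367

Each component's effusion rate ∝ (its partial pressure)·(1/√M) ∝ n_i/√M_i.
x_SF₆(eff) = (n_SF₆/√M_SF₆) / (n_SF₆/√M_SF₆ + n_C₃H₈/√M_C₃H₈)
= (3.89/√146.06) / (3.89/√146.06 + 3.68/√44.10) = 0.3219/(0.3219 + 0.5542) = 0.367.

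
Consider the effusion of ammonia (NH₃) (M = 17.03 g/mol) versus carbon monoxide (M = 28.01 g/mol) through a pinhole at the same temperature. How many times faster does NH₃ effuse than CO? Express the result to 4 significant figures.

1.282

Graham's law gives rate_NH₃/rate_CO = √(M_CO/M_NH₃) = √(28.01/17.03) = √1.645 = 1.282.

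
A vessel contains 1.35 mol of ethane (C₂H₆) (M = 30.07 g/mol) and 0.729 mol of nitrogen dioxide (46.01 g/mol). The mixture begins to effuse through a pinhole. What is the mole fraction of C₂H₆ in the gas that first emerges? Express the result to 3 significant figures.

Rate_i ∝ x_i/√M_i (Graham's law weighted by mole fraction), so the effusate composition follows n_i/√M_i.
Mole fraction of C₂H₆ in the effusate = (n_C₂H₆/√M_C₂H₆) / (n_C₂H₆/√M_C₂H₆ + n_NO₂/√M_NO₂)
= (1.35/√30.07) / (1.35/√30.07 + 0.729/√46.01) = 0.2462/(0.2462 + 0.1075) = 0.696.

0.696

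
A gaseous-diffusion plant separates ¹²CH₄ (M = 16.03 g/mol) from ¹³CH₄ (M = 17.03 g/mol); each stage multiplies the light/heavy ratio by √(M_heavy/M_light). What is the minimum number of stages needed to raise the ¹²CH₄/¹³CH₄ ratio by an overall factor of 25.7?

108

With α = √(17.03/16.03) per stage, ln α = ½ ln(1.06238) = 0.03026.
Need α^N ≥ 25.7 ⇒ N ≥ ln(25.7) / ln α = 3.246 / 0.03026 = 107.30.
Minimum whole number of stages: N = 108.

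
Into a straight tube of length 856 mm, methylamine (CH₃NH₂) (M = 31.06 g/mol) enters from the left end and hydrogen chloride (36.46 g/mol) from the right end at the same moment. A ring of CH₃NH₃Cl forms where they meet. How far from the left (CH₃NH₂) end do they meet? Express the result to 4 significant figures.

445.1 mm

In equal time, each gas travels a distance ∝ its rate ∝ 1/√M, so d_CH₃NH₂/d_HCl = √(M_HCl/M_CH₃NH₂) = √(36.46/31.06) = 1.083.
With d_CH₃NH₂ + d_HCl = 856 mm, d_HCl = 856/(1 + 1.083) = 410.9 mm.
d_CH₃NH₂ = 856 − 410.9 = 445.1 mm.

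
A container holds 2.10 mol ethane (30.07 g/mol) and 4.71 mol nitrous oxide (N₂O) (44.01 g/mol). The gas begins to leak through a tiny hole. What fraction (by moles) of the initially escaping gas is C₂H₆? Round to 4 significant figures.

0.3504

Each component's effusion rate ∝ (its partial pressure)·(1/√M) ∝ n_i/√M_i.
Mole fraction of C₂H₆ in the effusate = (n_C₂H₆/√M_C₂H₆) / (n_C₂H₆/√M_C₂H₆ + n_N₂O/√M_N₂O)
= (2.10/√30.07) / (2.10/√30.07 + 4.71/√44.01) = 0.3830/(0.3830 + 0.7100) = 0.3504.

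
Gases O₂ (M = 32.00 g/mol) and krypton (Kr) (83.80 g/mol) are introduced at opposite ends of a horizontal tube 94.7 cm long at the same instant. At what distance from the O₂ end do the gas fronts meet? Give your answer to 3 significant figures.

58.5 cm

The fronts meet when d_O₂ + d_Kr = L with d_O₂/d_Kr = √(M_Kr/M_O₂) (Graham's law). Here √(M_Kr/M_O₂) = √(83.80/32.00) = 1.618.
With d_O₂ + d_Kr = 94.7 cm, d_Kr = 94.7/(1 + 1.618) = 36.17 cm.
d_O₂ = 94.7 − 36.17 = 58.5 cm.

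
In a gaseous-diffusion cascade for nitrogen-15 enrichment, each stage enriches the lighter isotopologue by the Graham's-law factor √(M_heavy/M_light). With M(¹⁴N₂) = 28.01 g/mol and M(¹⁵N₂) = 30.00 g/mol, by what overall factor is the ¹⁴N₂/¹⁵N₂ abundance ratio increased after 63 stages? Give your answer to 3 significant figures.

8.69

The single-stage factor is √(M_heavy/M_light), so 63 stages give [√(30.00/28.01)]^63 = (30.00/28.01)^(63/2).
= 1.07105^(63/2) = 8.69.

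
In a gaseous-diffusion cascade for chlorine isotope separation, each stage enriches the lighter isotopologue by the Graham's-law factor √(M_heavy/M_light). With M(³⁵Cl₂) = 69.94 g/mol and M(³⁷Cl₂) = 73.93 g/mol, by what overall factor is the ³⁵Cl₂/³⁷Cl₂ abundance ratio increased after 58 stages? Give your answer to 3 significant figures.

The single-stage factor is √(M_heavy/M_light), so 58 stages give [√(73.93/69.94)]^58 = (73.93/69.94)^(58/2).
= 1.05705^29 = 5.00.

5.00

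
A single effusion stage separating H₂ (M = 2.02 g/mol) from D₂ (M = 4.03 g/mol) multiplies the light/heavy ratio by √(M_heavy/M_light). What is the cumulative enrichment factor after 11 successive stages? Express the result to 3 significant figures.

44.6

Overall factor = α^11 with α = √(4.03/2.02), i.e. (4.03/2.02)^(11/2).
= 1.99505^(11/2) = 44.6.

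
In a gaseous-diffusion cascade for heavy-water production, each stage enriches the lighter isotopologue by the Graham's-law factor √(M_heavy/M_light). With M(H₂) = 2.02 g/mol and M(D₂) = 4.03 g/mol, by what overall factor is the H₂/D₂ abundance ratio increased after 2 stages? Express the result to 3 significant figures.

2.00

After 2 stages the ratio has grown by (√(4.03/2.02))^2 = (4.03/2.02)^(2/2).
= 1.99505^1 = 2.00.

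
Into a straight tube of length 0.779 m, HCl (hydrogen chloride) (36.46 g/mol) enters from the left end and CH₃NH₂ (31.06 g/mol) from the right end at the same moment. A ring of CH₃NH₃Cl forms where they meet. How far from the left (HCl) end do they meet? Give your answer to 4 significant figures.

The fronts meet when d_HCl + d_CH₃NH₂ = L with d_HCl/d_CH₃NH₂ = √(M_CH₃NH₂/M_HCl) (Graham's law). Here √(M_CH₃NH₂/M_HCl) = √(31.06/36.46) = 0.9230.
With d_HCl + d_CH₃NH₂ = 0.779 m, d_CH₃NH₂ = 0.779/(1 + 0.9230) = 0.4051 m.
d_HCl = 0.779 − 0.4051 = 0.3739 m.

0.3739 m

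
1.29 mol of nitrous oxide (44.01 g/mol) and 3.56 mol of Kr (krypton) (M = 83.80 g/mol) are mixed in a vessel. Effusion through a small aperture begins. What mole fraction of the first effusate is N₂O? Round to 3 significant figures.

Effusion rate of each component ∝ n_i/√M_i (partial pressure × 1/√M).
So x_N₂O in the escaping gas = (n_N₂O/√M_N₂O) / Σ(n_i/√M_i)
= (1.29/√44.01) / (1.29/√44.01 + 3.56/√83.80) = 0.1945/(0.1945 + 0.3889) = 0.333.

0.333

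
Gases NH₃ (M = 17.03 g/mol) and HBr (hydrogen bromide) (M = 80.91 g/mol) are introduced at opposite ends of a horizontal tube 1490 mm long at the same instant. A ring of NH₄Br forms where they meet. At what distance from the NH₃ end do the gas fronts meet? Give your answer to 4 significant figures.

1021 mm

The fronts meet when d_NH₃ + d_HBr = L with d_NH₃/d_HBr = √(M_HBr/M_NH₃) (Graham's law). Here √(M_HBr/M_NH₃) = √(80.91/17.03) = 2.180.
With d_NH₃ + d_HBr = 1490 mm, d_HBr = 1490/(1 + 2.180) = 468.6 mm.
d_NH₃ = 1490 − 468.6 = 1021 mm.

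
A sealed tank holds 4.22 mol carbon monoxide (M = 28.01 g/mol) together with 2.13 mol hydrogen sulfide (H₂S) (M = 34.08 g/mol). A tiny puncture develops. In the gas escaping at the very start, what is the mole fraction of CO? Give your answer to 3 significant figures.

The effusion rate of species i is ∝ p_i/√M_i ∝ n_i/√M_i.
x_CO(eff) = (n_CO/√M_CO) / (n_CO/√M_CO + n_H₂S/√M_H₂S)
= (4.22/√28.01) / (4.22/√28.01 + 2.13/√34.08) = 0.7974/(0.7974 + 0.3649) = 0.686.

0.686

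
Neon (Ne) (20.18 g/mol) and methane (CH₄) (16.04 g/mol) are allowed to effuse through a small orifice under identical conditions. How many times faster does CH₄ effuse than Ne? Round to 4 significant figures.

1.122

Graham's law gives rate_CH₄/rate_Ne = √(M_Ne/M_CH₄) = √(20.18/16.04) = √1.258 = 1.122.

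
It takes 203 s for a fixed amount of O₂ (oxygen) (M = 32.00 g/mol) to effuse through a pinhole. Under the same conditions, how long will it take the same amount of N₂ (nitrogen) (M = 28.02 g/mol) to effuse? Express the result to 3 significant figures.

190 s

Using Graham's law: t_N₂/t_O₂ = √(M_N₂/M_O₂) = √(28.02/32.00) = √0.8756 = 0.9357.
So the time for N₂ is 203 × 0.9357 = 190 s.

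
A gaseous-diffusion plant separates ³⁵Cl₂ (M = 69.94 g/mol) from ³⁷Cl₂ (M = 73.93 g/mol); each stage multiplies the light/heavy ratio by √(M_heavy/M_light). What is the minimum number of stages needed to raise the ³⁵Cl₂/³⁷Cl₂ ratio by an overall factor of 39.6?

With α = √(73.93/69.94) per stage, ln α = ½ ln(1.05705) = 0.02774.
Need α^N ≥ 39.6 ⇒ N ≥ ln(39.6) / ln α = 3.679 / 0.02774 = 132.62.
So at least 133 stages are needed.

133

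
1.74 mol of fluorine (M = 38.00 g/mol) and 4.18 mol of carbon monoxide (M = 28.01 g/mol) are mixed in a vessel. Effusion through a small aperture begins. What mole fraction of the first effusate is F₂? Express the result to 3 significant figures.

0.263

Each component's effusion rate ∝ (its partial pressure)·(1/√M) ∝ n_i/√M_i.
x_F₂(eff) = (n_F₂/√M_F₂) / (n_F₂/√M_F₂ + n_CO/√M_CO)
= (1.74/√38.00) / (1.74/√38.00 + 4.18/√28.01) = 0.2823/(0.2823 + 0.7898) = 0.263.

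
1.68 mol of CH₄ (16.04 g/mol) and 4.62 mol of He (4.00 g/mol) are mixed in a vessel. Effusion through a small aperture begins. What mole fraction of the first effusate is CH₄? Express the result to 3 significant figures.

Effusion rate of each component ∝ n_i/√M_i (partial pressure × 1/√M).
Mole fraction of CH₄ in the effusate = (n_CH₄/√M_CH₄) / (n_CH₄/√M_CH₄ + n_He/√M_He)
= (1.68/√16.04) / (1.68/√16.04 + 4.62/√4.00) = 0.4195/(0.4195 + 2.310) = 0.154.

0.154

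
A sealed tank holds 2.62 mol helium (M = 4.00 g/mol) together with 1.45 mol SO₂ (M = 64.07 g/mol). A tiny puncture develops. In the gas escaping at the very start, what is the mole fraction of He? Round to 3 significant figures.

0.879

Each component's effusion rate ∝ (its partial pressure)·(1/√M) ∝ n_i/√M_i.
Mole fraction of He in the effusate = (n_He/√M_He) / (n_He/√M_He + n_SO₂/√M_SO₂)
= (2.62/√4.00) / (2.62/√4.00 + 1.45/√64.07) = 1.310/(1.310 + 0.1812) = 0.879.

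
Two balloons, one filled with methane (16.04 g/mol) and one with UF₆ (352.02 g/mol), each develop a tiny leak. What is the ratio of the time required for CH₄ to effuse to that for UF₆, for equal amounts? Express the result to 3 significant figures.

0.213

Graham's law gives t_CH₄/t_UF₆ = √(M_CH₄/M_UF₆) = √(16.04/352.02) = √0.04557 = 0.213.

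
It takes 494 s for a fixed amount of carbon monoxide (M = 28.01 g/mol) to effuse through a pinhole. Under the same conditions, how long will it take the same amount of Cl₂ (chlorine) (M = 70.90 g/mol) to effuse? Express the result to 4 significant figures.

785.9 s

By Graham's law, t_Cl₂/t_CO = √(M_Cl₂/M_CO) = √(70.90/28.01) = √2.531 = 1.591.
So the time for Cl₂ is 494 × 1.591 = 785.9 s.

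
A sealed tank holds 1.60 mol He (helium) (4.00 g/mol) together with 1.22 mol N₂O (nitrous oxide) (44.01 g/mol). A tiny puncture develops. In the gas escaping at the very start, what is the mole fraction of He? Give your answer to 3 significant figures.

Effusion rate of each component ∝ n_i/√M_i (partial pressure × 1/√M).
Mole fraction of He in the effusate = (n_He/√M_He) / (n_He/√M_He + n_N₂O/√M_N₂O)
= (1.60/√4.00) / (1.60/√4.00 + 1.22/√44.01) = 0.8000/(0.8000 + 0.1839) = 0.813.

0.813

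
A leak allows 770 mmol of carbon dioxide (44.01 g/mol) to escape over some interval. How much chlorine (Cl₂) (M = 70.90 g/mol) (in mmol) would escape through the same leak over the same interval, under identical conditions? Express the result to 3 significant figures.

607 mmol

Graham's law gives rate_Cl₂/rate_CO₂ = √(M_CO₂/M_Cl₂) = √(44.01/70.90) = √0.6207 = 0.7879.
So the amount for Cl₂ is 770 × 0.7879 = 607 mmol.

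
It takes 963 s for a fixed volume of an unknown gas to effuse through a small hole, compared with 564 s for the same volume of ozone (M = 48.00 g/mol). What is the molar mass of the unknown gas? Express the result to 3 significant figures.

Since effusion rate ∝ 1/√M, t_X/t_O₃ = √(M_X/M_O₃).
963/564 = 1.707 = √(M_X/48.00)
M_X = 48.00 × 1.707² = 48.00 × 2.915 = 140 g/mol

140 g/mol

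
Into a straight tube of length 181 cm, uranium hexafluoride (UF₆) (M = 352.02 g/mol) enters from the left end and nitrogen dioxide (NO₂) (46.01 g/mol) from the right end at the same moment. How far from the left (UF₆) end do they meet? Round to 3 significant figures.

48.1 cm

In equal time, each gas travels a distance ∝ its rate ∝ 1/√M, so d_UF₆/d_NO₂ = √(M_NO₂/M_UF₆) = √(46.01/352.02) = 0.3615.
With d_UF₆ + d_NO₂ = 181 cm, d_NO₂ = 181/(1 + 0.3615) = 132.9 cm.
d_UF₆ = 181 − 132.9 = 48.1 cm.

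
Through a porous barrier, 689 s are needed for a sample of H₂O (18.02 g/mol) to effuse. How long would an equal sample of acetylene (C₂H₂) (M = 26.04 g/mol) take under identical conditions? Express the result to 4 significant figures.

By Graham's law, t_C₂H₂/t_H₂O = √(M_C₂H₂/M_H₂O) = √(26.04/18.02) = √1.445 = 1.202.
So the time for C₂H₂ is 689 × 1.202 = 828.3 s.

828.3 s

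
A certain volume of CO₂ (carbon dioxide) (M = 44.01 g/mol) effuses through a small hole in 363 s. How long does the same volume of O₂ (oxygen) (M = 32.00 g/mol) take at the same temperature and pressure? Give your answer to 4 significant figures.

From Graham's law, t_O₂/t_CO₂ = √(M_O₂/M_CO₂) = √(32.00/44.01) = √0.7271 = 0.8527.
So the time for O₂ is 363 × 0.8527 = 309.5 s.

309.5 s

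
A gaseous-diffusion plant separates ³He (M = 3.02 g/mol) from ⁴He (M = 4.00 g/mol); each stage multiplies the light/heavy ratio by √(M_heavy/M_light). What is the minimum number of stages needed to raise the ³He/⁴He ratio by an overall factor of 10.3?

With α = √(4.00/3.02) per stage, ln α = ½ ln(1.32450) = 0.1405.
Need α^N ≥ 10.3 ⇒ N ≥ ln(10.3) / ln α = 2.332 / 0.1405 = 16.60.
Rounding up, N = 17 stages.

17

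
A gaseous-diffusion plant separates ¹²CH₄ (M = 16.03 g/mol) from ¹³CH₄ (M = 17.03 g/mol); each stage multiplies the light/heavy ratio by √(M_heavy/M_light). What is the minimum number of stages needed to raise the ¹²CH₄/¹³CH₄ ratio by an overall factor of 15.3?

With α = √(17.03/16.03) per stage, ln α = ½ ln(1.06238) = 0.03026.
Need α^N ≥ 15.3 ⇒ N ≥ ln(15.3) / ln α = 2.728 / 0.03026 = 90.16.
Minimum whole number of stages: N = 91.

91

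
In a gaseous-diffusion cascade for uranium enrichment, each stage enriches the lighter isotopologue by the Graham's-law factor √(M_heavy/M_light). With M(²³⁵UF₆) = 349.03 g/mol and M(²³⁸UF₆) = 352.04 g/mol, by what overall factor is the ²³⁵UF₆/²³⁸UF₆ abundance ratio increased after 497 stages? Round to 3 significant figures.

8.45

Overall factor = α^497 with α = √(352.04/349.03), i.e. (352.04/349.03)^(497/2).
= 1.00862^(497/2) = 8.45.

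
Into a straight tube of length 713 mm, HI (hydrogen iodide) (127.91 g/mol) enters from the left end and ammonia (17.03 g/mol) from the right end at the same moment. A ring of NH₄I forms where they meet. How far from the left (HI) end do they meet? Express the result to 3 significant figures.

Graham's law gives d_HI/d_NH₃ = rate_HI/rate_NH₃ = √(M_NH₃/M_HI) = √(17.03/127.91) = 0.3649.
With d_HI + d_NH₃ = 713 mm, d_NH₃ = 713/(1 + 0.3649) = 522.4 mm.
d_HI = 713 − 522.4 = 191 mm.

191 mm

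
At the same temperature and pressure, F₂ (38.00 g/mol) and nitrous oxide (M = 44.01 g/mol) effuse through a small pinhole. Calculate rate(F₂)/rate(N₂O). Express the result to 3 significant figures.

1.08

Using Graham's law: rate_F₂/rate_N₂O = √(M_N₂O/M_F₂) = √(44.01/38.00) = √1.158 = 1.08.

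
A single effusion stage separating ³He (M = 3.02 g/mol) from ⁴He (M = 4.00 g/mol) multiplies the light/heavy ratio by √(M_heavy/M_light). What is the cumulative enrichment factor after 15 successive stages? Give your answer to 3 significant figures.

8.23

The single-stage factor is √(M_heavy/M_light), so 15 stages give [√(4.00/3.02)]^15 = (4.00/3.02)^(15/2).
= 1.32450^(15/2) = 8.23.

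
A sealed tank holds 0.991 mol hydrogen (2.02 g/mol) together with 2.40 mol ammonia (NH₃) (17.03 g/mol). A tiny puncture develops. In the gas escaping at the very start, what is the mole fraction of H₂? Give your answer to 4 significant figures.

Rate_i ∝ x_i/√M_i (Graham's law weighted by mole fraction), so the effusate composition follows n_i/√M_i.
x_H₂(eff) = (n_H₂/√M_H₂) / (n_H₂/√M_H₂ + n_NH₃/√M_NH₃)
= (0.991/√2.02) / (0.991/√2.02 + 2.40/√17.03) = 0.6973/(0.6973 + 0.5816) = 0.5452.

0.5452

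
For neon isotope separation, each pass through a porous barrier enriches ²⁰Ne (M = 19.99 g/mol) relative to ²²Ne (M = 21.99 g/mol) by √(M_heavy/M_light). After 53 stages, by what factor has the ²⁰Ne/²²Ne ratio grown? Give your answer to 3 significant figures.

After 53 stages the ratio has grown by (√(21.99/19.99))^53 = (21.99/19.99)^(53/2).
= 1.10005^(53/2) = 12.5.

12.5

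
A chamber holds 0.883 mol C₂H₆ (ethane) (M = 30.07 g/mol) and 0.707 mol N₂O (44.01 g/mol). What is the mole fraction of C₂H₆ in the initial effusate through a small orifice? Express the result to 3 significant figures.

0.602

Effusion rate of each component ∝ n_i/√M_i (partial pressure × 1/√M).
So x_C₂H₆ in the escaping gas = (n_C₂H₆/√M_C₂H₆) / Σ(n_i/√M_i)
= (0.883/√30.07) / (0.883/√30.07 + 0.707/√44.01) = 0.1610/(0.1610 + 0.1066) = 0.602.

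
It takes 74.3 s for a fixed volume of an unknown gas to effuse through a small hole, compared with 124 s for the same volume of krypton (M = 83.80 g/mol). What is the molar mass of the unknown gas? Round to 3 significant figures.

30.1 g/mol

Graham's law gives t_X/t_Kr = √(M_X/M_Kr).
74.3/124 = 0.5992 = √(M_X/83.80)
M_X = 83.80 × 0.5992² = 83.80 × 0.3590 = 30.1 g/mol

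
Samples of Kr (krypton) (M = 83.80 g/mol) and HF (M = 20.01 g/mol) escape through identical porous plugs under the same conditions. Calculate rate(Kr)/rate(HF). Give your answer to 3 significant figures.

0.489

Graham's law gives rate_Kr/rate_HF = √(M_HF/M_Kr) = √(20.01/83.80) = √0.2388 = 0.489.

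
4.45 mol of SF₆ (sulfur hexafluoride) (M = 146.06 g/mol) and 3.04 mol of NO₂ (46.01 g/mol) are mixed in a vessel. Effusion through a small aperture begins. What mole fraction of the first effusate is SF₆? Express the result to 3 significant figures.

Each component's effusion rate ∝ (its partial pressure)·(1/√M) ∝ n_i/√M_i.
x_SF₆(eff) = (n_SF₆/√M_SF₆) / (n_SF₆/√M_SF₆ + n_NO₂/√M_NO₂)
= (4.45/√146.06) / (4.45/√146.06 + 3.04/√46.01) = 0.3682/(0.3682 + 0.4482) = 0.451.

0.451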